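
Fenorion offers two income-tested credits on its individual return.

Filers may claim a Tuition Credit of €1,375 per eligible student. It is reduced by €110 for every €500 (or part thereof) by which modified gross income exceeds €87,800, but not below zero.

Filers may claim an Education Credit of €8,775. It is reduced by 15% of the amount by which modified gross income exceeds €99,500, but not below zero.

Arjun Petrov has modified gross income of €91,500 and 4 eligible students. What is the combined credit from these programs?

Tuition Credit: base = 4 × €1,375 = €5,500. income exceeds €87,800 by €3,700, which is 8 full-or-partial €500 increments; reduction = 8 × €110 = €880, leaving €4,620.
Education Credit: €91,500 is at or below the €99,500 threshold, so the full €8,775 applies.
Total: €4,620 + €8,775 = €13,395.

€13,395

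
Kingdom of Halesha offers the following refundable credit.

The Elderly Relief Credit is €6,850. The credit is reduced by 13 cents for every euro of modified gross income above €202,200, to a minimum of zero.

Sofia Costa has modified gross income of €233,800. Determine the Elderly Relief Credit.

€2,742

Elderly Relief Credit: 13% of the €31,600 excess over €202,200 is €4,108; credit = €6,850 − €4,108 = €2,742.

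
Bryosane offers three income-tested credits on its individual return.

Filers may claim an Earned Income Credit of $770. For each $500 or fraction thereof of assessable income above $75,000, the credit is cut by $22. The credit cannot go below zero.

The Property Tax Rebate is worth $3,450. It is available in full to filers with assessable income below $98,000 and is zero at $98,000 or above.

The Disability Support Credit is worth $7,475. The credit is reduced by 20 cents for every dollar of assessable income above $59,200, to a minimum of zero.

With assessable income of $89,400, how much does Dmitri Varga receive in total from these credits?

Earned Income Credit: income exceeds $75,000 by $14,400, which is 29 full-or-partial $500 increments; reduction = 29 × $22 = $638, leaving $132.
Property Tax Rebate: $89,400 is below the $98,000 cutoff, so the full $3,450 applies.
Disability Support Credit: 20% of the $30,200 excess over $59,200 is $6,040; credit = $7,475 − $6,040 = $1,435.
Total: $132 + $3,450 + $1,435 = $5,017.

$5,017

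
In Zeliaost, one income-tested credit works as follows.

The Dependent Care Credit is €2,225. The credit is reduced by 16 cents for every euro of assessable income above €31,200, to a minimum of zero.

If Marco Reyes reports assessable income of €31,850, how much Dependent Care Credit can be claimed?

Dependent Care Credit: 16% of the €650 excess over €31,200 is €104; credit = €2,225 − €104 = €2,121.

€2,121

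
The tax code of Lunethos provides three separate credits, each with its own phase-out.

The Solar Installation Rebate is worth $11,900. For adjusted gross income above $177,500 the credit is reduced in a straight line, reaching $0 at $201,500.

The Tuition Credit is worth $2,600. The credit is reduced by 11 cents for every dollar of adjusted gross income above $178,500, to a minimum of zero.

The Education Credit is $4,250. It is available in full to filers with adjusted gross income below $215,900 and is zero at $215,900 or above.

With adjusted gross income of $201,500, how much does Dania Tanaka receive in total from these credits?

Solar Installation Rebate: $201,500 is at or above $201,500, so the credit is $0.
Tuition Credit: 11% of the $23,000 excess over $178,500 is $2,530; credit = $2,600 − $2,530 = $70.
Education Credit: $201,500 is below the $215,900 cutoff, so the full $4,250 applies.
Total: $0 + $70 + $4,250 = $4,320.

$4,320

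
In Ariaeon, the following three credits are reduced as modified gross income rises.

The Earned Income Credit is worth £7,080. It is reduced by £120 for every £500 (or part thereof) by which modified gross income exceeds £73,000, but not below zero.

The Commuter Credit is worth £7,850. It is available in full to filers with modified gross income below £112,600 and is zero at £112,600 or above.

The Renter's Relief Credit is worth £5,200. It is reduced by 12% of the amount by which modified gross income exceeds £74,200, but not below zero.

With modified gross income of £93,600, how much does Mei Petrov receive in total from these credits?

Earned Income Credit: income exceeds £73,000 by £20,600, which is 42 full-or-partial £500 increments; reduction = 42 × £120 = £5,040, leaving £2,040.
Commuter Credit: £93,600 is below the £112,600 cutoff, so the full £7,850 applies.
Renter's Relief Credit: 12% of the £19,400 excess over £74,200 is £2,328; credit = £5,200 − £2,328 = £2,872.
Total: £2,040 + £7,850 + £2,872 = £12,762.

£12,762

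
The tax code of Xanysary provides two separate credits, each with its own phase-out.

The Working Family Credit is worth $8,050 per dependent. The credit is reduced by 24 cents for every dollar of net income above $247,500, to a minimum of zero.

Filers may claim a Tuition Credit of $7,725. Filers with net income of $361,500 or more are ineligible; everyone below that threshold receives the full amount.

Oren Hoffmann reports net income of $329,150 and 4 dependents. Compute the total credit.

Working Family Credit: base = 4 × $8,050 = $32,200. 24% of the $81,650 excess over $247,500 is $19,596; credit = $32,200 − $19,596 = $12,604.
Tuition Credit: $329,150 is below the $361,500 cutoff, so the full $7,725 applies.
Total: $12,604 + $7,725 = $20,329.

$20,329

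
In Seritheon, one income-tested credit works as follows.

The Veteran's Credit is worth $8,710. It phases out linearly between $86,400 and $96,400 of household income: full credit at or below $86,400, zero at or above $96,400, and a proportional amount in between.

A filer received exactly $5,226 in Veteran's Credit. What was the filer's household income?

$5,226 is 5,226/8,710 of the full $8,710, so 3,484/8,710 of the $10,000 range has been used: income = $86,400 + $10,000 × 3,484/8,710 = $90,400.

$90,400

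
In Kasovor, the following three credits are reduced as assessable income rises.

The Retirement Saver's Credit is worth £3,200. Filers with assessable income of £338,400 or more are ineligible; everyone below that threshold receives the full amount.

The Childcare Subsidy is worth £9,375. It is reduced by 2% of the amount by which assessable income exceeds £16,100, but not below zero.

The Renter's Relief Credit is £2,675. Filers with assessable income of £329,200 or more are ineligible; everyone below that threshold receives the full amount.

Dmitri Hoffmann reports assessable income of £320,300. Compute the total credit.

Retirement Saver's Credit: £320,300 is below the £338,400 cutoff, so the full £3,200 applies.
Childcare Subsidy: 2% of the £304,200 excess over £16,100 is £6,084; credit = £9,375 − £6,084 = £3,291.
Renter's Relief Credit: £320,300 is below the £329,200 cutoff, so the full £2,675 applies.
Total: £3,200 + £3,291 + £2,675 = £9,166.

£9,166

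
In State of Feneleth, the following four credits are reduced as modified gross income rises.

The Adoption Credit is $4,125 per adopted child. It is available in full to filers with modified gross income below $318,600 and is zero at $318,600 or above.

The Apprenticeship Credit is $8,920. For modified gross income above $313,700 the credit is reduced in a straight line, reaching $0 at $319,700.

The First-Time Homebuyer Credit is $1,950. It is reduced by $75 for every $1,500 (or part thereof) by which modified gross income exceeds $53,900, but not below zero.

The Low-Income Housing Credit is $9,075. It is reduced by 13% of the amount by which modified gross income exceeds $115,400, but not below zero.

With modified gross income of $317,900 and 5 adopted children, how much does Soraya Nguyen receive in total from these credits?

Adoption Credit: base = 5 × $4,125 = $20,625. $317,900 is below the $318,600 cutoff, so the full $20,625 applies.
Apprenticeship Credit: $317,900 is $4,200 into a $6,000 phase-out range, leaving 1,800/6,000 of the credit: $8,920 × 1,800/6,000 = $2,676.
First-Time Homebuyer Credit: income exceeds $53,900 by $264,000 → 176 increments × $75 = $13,200 ≥ base, so the credit is $0.
Low-Income Housing Credit: 13% of the $202,500 excess over $115,400 is $26,325 ≥ base, so the credit is $0.
Total: $20,625 + $2,676 + $0 + $0 = $23,301.

$23,301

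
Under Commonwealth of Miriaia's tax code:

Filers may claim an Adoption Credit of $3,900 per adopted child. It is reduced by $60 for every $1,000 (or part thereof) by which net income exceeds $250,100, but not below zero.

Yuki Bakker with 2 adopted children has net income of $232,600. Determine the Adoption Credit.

Adoption Credit: base = 2 × $3,900 = $7,800. $232,600 is at or below the $250,100 threshold, so the full $7,800 applies.

$7,800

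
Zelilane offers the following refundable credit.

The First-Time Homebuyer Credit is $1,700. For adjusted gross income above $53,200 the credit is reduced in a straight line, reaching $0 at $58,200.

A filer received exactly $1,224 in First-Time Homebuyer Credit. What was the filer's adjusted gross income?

$1,224 is 1,224/1,700 of the full $1,700, so 476/1,700 of the $5,000 range has been used: income = $53,200 + $5,000 × 476/1,700 = $54,600.

$54,600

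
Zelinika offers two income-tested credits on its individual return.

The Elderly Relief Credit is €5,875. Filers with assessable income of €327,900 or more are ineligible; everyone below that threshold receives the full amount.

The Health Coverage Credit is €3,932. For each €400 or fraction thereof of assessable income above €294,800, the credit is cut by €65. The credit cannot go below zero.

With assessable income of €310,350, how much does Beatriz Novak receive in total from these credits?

Elderly Relief Credit: €310,350 is below the €327,900 cutoff, so the full €5,875 applies.
Health Coverage Credit: income exceeds €294,800 by €15,550, which is 39 full-or-partial €400 increments; reduction = 39 × €65 = €2,535, leaving €1,397.
Total: €5,875 + €1,397 = €7,272.

€7,272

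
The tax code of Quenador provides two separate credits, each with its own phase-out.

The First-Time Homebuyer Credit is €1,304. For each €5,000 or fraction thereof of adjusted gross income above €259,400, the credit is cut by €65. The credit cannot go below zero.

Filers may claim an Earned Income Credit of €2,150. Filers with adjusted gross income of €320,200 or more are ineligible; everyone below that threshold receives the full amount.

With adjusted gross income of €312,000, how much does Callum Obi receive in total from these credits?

€2,739

First-Time Homebuyer Credit: income exceeds €259,400 by €52,600, which is 11 full-or-partial €5,000 increments; reduction = 11 × €65 = €715, leaving €589.
Earned Income Credit: €312,000 is below the €320,200 cutoff, so the full €2,150 applies.
Total: €589 + €2,150 = €2,739.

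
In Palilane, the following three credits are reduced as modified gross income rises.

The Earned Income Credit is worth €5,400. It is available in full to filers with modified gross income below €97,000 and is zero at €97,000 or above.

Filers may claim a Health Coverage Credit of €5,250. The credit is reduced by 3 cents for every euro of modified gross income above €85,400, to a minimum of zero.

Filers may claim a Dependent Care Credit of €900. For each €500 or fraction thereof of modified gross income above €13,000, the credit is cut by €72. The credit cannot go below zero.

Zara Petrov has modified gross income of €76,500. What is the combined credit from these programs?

€10,650

Earned Income Credit: €76,500 is below the €97,000 cutoff, so the full €5,400 applies.
Health Coverage Credit: €76,500 is at or below the €85,400 threshold, so the full €5,250 applies.
Dependent Care Credit: income exceeds €13,000 by €63,500 → 127 increments × €72 = €9,144 ≥ base, so the credit is €0.
Total: €5,400 + €5,250 + €0 = €10,650.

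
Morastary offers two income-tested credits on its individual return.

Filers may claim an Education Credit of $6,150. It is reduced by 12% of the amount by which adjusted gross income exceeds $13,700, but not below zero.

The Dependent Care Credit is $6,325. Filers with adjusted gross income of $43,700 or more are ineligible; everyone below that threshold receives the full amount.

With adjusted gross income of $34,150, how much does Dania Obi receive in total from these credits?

Education Credit: 12% of the $20,450 excess over $13,700 is $2,454; credit = $6,150 − $2,454 = $3,696.
Dependent Care Credit: $34,150 is below the $43,700 cutoff, so the full $6,325 applies.
Total: $3,696 + $6,325 = $10,021.

$10,021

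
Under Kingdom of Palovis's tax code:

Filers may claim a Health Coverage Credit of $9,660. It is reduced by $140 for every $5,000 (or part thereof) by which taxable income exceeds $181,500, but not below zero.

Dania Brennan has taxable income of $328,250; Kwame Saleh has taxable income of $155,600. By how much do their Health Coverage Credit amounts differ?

$4,200

Dania ($328,250): Health Coverage Credit: income exceeds $181,500 by $146,750, which is 30 full-or-partial $5,000 increments; reduction = 30 × $140 = $4,200, leaving $5,460.
Kwame ($155,600): Health Coverage Credit: $155,600 is at or below the $181,500 threshold, so the full $9,660 applies.
Difference: |$5,460 − $9,660| = $4,200.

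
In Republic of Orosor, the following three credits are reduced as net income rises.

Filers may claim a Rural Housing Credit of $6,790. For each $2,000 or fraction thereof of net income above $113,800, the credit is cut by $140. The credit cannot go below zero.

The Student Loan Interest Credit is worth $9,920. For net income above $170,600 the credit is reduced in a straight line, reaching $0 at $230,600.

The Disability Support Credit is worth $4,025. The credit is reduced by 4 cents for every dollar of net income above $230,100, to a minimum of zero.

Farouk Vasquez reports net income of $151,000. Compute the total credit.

$18,075

Rural Housing Credit: income exceeds $113,800 by $37,200, which is 19 full-or-partial $2,000 increments; reduction = 19 × $140 = $2,660, leaving $4,130.
Student Loan Interest Credit: $151,000 is at or below the $170,600 threshold, so the full $9,920 applies.
Disability Support Credit: $151,000 is at or below the $230,100 threshold, so the full $4,025 applies.
Total: $4,130 + $9,920 + $4,025 = $18,075.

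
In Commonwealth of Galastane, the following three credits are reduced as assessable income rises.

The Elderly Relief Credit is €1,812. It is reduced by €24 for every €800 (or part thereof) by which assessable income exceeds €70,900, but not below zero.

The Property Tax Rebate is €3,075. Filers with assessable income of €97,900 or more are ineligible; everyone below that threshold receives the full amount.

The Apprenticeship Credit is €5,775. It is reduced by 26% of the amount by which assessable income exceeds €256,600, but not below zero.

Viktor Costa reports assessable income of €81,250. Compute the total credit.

Elderly Relief Credit: income exceeds €70,900 by €10,350, which is 13 full-or-partial €800 increments; reduction = 13 × €24 = €312, leaving €1,500.
Property Tax Rebate: €81,250 is below the €97,900 cutoff, so the full €3,075 applies.
Apprenticeship Credit: €81,250 is at or below the €256,600 threshold, so the full €5,775 applies.
Total: €1,500 + €3,075 + €5,775 = €10,350.

€10,350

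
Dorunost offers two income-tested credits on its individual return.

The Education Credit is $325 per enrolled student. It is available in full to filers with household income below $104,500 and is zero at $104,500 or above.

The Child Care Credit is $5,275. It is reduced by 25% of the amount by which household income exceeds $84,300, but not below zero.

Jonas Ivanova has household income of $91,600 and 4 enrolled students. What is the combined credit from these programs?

Education Credit: base = 4 × $325 = $1,300. $91,600 is below the $104,500 cutoff, so the full $1,300 applies.
Child Care Credit: 25% of the $7,300 excess over $84,300 is $1,825; credit = $5,275 − $1,825 = $3,450.
Total: $1,300 + $3,450 = $4,750.

$4,750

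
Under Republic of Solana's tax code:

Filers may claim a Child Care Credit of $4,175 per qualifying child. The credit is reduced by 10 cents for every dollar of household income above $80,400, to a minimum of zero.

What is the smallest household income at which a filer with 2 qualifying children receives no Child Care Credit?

$163,900

Full credit = 2 × $4,175 = $8,350.
The credit falls by 10% of each dollar above $80,400, so it reaches zero when the excess is $8,350 / 10% = $83,500: income = $80,400 + $83,500 = $163,900.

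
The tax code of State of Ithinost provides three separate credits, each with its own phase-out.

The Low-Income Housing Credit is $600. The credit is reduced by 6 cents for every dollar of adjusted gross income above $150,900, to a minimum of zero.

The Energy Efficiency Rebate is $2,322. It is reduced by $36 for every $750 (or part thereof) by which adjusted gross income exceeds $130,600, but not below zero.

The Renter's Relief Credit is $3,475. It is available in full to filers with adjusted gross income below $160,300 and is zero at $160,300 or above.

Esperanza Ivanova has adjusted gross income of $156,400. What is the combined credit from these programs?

Low-Income Housing Credit: 6% of the $5,500 excess over $150,900 is $330; credit = $600 − $330 = $270.
Energy Efficiency Rebate: income exceeds $130,600 by $25,800, which is 35 full-or-partial $750 increments; reduction = 35 × $36 = $1,260, leaving $1,062.
Renter's Relief Credit: $156,400 is below the $160,300 cutoff, so the full $3,475 applies.
Total: $270 + $1,062 + $3,475 = $4,807.

$4,807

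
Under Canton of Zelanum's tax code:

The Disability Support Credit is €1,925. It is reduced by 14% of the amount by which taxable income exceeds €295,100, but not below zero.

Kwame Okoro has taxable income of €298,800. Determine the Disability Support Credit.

€1,407

Disability Support Credit: 14% of the €3,700 excess over €295,100 is €518; credit = €1,925 − €518 = €1,407.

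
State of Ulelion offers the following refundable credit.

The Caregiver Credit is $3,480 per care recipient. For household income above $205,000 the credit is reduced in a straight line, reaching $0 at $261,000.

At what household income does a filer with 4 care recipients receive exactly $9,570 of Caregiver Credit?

$222,500

Full credit = 4 × $3,480 = $13,920.
$9,570 is 9,570/13,920 of the full $13,920, so 4,350/13,920 of the $56,000 range has been used: income = $205,000 + $56,000 × 4,350/13,920 = $222,500.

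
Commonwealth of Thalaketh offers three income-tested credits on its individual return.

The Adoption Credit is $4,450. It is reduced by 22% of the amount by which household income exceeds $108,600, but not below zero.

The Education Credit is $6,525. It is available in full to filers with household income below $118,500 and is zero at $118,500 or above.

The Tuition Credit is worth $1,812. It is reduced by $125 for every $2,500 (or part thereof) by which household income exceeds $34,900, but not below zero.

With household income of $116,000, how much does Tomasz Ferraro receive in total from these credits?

$9,347

Adoption Credit: 22% of the $7,400 excess over $108,600 is $1,628; credit = $4,450 − $1,628 = $2,822.
Education Credit: $116,000 is below the $118,500 cutoff, so the full $6,525 applies.
Tuition Credit: income exceeds $34,900 by $81,100 → 33 increments × $125 = $4,125 ≥ base, so the credit is $0.
Total: $2,822 + $6,525 + $0 = $9,347.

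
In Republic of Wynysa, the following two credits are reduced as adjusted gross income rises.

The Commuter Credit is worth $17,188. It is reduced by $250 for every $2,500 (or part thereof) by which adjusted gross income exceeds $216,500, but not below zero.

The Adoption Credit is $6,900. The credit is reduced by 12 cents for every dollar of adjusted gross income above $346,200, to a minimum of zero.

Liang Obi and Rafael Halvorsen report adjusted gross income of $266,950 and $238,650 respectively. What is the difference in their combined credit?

Liang ($266,950): Commuter Credit: income exceeds $216,500 by $50,450, which is 21 full-or-partial $2,500 increments; reduction = 21 × $250 = $5,250, leaving $11,938. Adoption Credit: $266,950 is at or below the $346,200 threshold, so the full $6,900 applies. total $11,938 + $6,900 = $18,838
Rafael ($238,650): Commuter Credit: income exceeds $216,500 by $22,150, which is 9 full-or-partial $2,500 increments; reduction = 9 × $250 = $2,250, leaving $14,938. Adoption Credit: $238,650 is at or below the $346,200 threshold, so the full $6,900 applies. total $14,938 + $6,900 = $21,838
Difference: |$18,838 − $21,838| = $3,000.

$3,000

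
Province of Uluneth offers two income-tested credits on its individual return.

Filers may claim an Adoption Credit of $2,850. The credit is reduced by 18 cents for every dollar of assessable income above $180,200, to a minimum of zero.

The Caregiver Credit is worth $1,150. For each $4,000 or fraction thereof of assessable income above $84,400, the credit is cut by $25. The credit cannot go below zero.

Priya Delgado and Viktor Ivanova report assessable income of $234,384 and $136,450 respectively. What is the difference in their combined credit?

$3,450

Priya ($234,384): Adoption Credit: 18% of the $54,184 excess over $180,200 is $9,753.12 ≥ base, so the credit is $0. Caregiver Credit: income exceeds $84,400 by $149,984, which is 38 full-or-partial $4,000 increments; reduction = 38 × $25 = $950, leaving $200. total $0 + $200 = $200
Viktor ($136,450): Adoption Credit: $136,450 is at or below the $180,200 threshold, so the full $2,850 applies. Caregiver Credit: income exceeds $84,400 by $52,050, which is 14 full-or-partial $4,000 increments; reduction = 14 × $25 = $350, leaving $800. total $2,850 + $800 = $3,650
Difference: |$200 − $3,650| = $3,450.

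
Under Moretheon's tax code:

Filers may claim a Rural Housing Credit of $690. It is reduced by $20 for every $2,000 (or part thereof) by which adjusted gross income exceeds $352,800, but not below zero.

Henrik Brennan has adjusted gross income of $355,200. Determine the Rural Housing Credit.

Rural Housing Credit: income exceeds $352,800 by $2,400, which is 2 full-or-partial $2,000 increments; reduction = 2 × $20 = $40, leaving $650.

$650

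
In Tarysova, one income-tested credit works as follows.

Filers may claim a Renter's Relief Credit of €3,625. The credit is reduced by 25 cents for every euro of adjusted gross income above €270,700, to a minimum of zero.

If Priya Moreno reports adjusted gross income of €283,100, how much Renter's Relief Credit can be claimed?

Renter's Relief Credit: 25% of the €12,400 excess over €270,700 is €3,100; credit = €3,625 − €3,100 = €525.

€525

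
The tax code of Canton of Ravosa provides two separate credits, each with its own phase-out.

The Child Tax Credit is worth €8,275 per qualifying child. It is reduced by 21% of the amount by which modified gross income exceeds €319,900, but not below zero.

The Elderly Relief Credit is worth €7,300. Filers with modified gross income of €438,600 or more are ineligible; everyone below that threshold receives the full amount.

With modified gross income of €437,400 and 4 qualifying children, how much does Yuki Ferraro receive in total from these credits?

€15,725

Child Tax Credit: base = 4 × €8,275 = €33,100. 21% of the €117,500 excess over €319,900 is €24,675; credit = €33,100 − €24,675 = €8,425.
Elderly Relief Credit: €437,400 is below the €438,600 cutoff, so the full €7,300 applies.
Total: €8,425 + €7,300 = €15,725.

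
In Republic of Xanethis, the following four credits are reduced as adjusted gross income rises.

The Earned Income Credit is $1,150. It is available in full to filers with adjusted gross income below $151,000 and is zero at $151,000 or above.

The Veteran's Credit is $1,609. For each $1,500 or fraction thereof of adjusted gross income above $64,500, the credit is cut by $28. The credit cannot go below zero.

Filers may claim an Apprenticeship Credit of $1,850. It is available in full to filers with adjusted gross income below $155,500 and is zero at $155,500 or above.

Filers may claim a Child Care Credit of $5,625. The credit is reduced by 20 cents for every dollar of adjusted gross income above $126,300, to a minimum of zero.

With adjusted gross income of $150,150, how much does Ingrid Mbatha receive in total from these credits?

Earned Income Credit: $150,150 is below the $151,000 cutoff, so the full $1,150 applies.
Veteran's Credit: income exceeds $64,500 by $85,650 → 58 increments × $28 = $1,624 ≥ base, so the credit is $0.
Apprenticeship Credit: $150,150 is below the $155,500 cutoff, so the full $1,850 applies.
Child Care Credit: 20% of the $23,850 excess over $126,300 is $4,770; credit = $5,625 − $4,770 = $855.
Total: $1,150 + $0 + $1,850 + $855 = $3,855.

$3,855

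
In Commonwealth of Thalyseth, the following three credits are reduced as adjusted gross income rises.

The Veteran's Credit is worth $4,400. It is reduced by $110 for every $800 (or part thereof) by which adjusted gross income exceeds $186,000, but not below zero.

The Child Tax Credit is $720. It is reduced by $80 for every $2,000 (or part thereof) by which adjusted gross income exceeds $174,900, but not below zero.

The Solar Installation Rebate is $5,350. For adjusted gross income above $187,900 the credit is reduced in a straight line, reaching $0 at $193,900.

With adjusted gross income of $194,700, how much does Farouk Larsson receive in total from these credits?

Veteran's Credit: income exceeds $186,000 by $8,700, which is 11 full-or-partial $800 increments; reduction = 11 × $110 = $1,210, leaving $3,190.
Child Tax Credit: income exceeds $174,900 by $19,800 → 10 increments × $80 = $800 ≥ base, so the credit is $0.
Solar Installation Rebate: $194,700 is at or above $193,900, so the credit is $0.
Total: $3,190 + $0 + $0 = $3,190.

$3,190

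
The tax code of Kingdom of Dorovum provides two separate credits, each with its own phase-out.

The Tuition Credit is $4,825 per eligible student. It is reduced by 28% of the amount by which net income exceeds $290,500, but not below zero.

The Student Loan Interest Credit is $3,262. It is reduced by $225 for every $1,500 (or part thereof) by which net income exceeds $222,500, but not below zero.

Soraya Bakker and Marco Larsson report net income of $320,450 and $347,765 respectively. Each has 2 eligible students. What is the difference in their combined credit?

$1,264

Soraya ($320,450): Tuition Credit: base = 2 × $4,825 = $9,650. 28% of the $29,950 excess over $290,500 is $8,386; credit = $9,650 − $8,386 = $1,264. Student Loan Interest Credit: income exceeds $222,500 by $97,950 → 66 increments × $225 = $14,850 ≥ base, so the credit is $0. total $1,264 + $0 = $1,264
Marco ($347,765): Tuition Credit: base = 2 × $4,825 = $9,650. 28% of the $57,265 excess over $290,500 is $16,034.20 ≥ base, so the credit is $0. Student Loan Interest Credit: income exceeds $222,500 by $125,265 → 84 increments × $225 = $18,900 ≥ base, so the credit is $0. total $0 + $0 = $0
Difference: |$1,264 − $0| = $1,264.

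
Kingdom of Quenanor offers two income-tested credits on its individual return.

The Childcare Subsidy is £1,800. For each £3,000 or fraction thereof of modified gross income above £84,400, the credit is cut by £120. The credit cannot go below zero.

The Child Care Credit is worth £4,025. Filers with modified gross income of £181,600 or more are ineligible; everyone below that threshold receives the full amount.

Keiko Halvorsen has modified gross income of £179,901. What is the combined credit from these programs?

Childcare Subsidy: income exceeds £84,400 by £95,501 → 32 increments × £120 = £3,840 ≥ base, so the credit is £0.
Child Care Credit: £179,901 is below the £181,600 cutoff, so the full £4,025 applies.
Total: £0 + £4,025 = £4,025.

£4,025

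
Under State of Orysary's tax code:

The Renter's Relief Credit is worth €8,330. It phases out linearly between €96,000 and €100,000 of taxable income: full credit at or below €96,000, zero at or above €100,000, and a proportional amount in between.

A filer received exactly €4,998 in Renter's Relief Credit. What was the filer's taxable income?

€97,600

€4,998 is 4,998/8,330 of the full €8,330, so 3,332/8,330 of the €4,000 range has been used: income = €96,000 + €4,000 × 3,332/8,330 = €97,600.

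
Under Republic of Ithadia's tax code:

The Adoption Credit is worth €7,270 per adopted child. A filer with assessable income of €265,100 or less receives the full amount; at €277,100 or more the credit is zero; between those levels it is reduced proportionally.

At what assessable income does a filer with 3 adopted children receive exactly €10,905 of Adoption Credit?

€271,100

Full credit = 3 × €7,270 = €21,810.
€10,905 is 10,905/21,810 of the full €21,810, so 10,905/21,810 of the €12,000 range has been used: income = €265,100 + €12,000 × 10,905/21,810 = €271,100.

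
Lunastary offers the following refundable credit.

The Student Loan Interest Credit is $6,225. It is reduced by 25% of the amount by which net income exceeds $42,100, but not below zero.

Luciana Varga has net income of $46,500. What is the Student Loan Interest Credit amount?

$5,125

Student Loan Interest Credit: 25% of the $4,400 excess over $42,100 is $1,100; credit = $6,225 − $1,100 = $5,125.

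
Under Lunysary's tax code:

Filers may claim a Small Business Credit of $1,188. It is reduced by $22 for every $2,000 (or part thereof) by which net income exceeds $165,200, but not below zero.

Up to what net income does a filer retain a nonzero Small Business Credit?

After 53 increments the reduction is 53 × $22 = $1,166, leaving $22; one more increment wipes it out. Increment 53 ends at excess 53 × $2,000 = $106,000, so the highest qualifying income is $165,200 + $106,000 = $271,200.

$271,200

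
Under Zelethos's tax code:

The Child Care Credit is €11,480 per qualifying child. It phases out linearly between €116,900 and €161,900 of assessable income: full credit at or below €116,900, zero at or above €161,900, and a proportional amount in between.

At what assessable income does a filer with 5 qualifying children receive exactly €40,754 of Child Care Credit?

Full credit = 5 × €11,480 = €57,400.
€40,754 is 40,754/57,400 of the full €57,400, so 16,646/57,400 of the €45,000 range has been used: income = €116,900 + €45,000 × 16,646/57,400 = €129,950.

€129,950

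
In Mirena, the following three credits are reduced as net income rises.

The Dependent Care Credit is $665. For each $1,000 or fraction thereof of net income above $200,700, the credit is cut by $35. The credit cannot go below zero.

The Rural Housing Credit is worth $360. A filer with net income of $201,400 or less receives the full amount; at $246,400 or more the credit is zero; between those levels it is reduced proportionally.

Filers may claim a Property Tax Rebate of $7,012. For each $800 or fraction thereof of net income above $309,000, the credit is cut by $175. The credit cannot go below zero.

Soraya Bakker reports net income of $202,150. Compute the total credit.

$7,961

Dependent Care Credit: income exceeds $200,700 by $1,450, which is 2 full-or-partial $1,000 increments; reduction = 2 × $35 = $70, leaving $595.
Rural Housing Credit: $202,150 is $750 into a $45,000 phase-out range, leaving 44,250/45,000 of the credit: $360 × 44,250/45,000 = $354.
Property Tax Rebate: $202,150 is at or below the $309,000 threshold, so the full $7,012 applies.
Total: $595 + $354 + $7,012 = $7,961.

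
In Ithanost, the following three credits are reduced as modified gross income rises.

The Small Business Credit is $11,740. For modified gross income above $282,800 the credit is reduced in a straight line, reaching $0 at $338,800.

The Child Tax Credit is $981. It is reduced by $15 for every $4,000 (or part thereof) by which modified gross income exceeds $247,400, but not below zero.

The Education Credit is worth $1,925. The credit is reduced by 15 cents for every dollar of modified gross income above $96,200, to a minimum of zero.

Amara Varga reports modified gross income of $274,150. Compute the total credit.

Small Business Credit: $274,150 is at or below the $282,800 threshold, so the full $11,740 applies.
Child Tax Credit: income exceeds $247,400 by $26,750, which is 7 full-or-partial $4,000 increments; reduction = 7 × $15 = $105, leaving $876.
Education Credit: 15% of the $177,950 excess over $96,200 is $26,692.50 ≥ base, so the credit is $0.
Total: $11,740 + $876 + $0 = $12,616.

$12,616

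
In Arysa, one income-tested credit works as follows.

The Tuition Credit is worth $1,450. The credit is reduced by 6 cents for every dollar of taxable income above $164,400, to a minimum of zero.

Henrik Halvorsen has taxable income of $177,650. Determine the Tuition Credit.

Tuition Credit: 6% of the $13,250 excess over $164,400 is $795; credit = $1,450 − $795 = $655.

$655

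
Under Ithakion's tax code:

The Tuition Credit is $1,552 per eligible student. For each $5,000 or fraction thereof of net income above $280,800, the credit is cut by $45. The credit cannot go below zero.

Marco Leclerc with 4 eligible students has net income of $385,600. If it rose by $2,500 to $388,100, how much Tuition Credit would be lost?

At $385,600 — base = 4 × $1,552 = $6,208. income exceeds $280,800 by $104,800, which is 21 full-or-partial $5,000 increments; reduction = 21 × $45 = $945, leaving $5,263.
At $388,100 — base = 4 × $1,552 = $6,208. income exceeds $280,800 by $107,300, which is 22 full-or-partial $5,000 increments; reduction = 22 × $45 = $990, leaving $5,218.
Lost: $5,263 − $5,218 = $45.

$45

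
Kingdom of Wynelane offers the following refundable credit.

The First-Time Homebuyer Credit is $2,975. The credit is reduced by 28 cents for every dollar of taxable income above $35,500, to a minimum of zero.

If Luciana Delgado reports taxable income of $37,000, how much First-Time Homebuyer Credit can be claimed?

$2,555

First-Time Homebuyer Credit: 28% of the $1,500 excess over $35,500 is $420; credit = $2,975 − $420 = $2,555.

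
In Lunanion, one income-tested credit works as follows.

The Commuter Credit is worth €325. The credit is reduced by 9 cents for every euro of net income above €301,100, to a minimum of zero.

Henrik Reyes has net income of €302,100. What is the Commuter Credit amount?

€235

Commuter Credit: 9% of the €1,000 excess over €301,100 is €90; credit = €325 − €90 = €235.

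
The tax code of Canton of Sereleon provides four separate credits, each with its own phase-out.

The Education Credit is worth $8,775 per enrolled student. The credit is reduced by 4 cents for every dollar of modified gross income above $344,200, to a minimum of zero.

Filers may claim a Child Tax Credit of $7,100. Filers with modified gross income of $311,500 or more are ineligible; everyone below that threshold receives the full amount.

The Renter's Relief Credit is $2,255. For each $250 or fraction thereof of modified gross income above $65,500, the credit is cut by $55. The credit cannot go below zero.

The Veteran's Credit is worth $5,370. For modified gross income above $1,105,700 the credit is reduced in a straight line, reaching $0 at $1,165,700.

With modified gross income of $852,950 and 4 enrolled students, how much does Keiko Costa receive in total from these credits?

$20,120

Education Credit: base = 4 × $8,775 = $35,100. 4% of the $508,750 excess over $344,200 is $20,350; credit = $35,100 − $20,350 = $14,750.
Child Tax Credit: $852,950 meets or exceeds the $311,500 cutoff, so the credit is $0.
Renter's Relief Credit: income exceeds $65,500 by $787,450 → 3150 increments × $55 = $173,250 ≥ base, so the credit is $0.
Veteran's Credit: $852,950 is at or below the $1,105,700 threshold, so the full $5,370 applies.
Total: $14,750 + $0 + $0 + $5,370 = $20,120.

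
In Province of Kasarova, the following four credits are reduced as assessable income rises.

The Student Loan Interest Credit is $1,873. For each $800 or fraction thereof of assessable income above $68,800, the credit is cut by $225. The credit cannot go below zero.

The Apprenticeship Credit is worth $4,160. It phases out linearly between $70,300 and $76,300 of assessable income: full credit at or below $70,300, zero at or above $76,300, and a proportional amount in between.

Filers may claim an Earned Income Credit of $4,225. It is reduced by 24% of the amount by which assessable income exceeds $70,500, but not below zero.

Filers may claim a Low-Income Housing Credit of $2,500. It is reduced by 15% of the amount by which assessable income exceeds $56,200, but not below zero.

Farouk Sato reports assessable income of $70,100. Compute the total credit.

Student Loan Interest Credit: income exceeds $68,800 by $1,300, which is 2 full-or-partial $800 increments; reduction = 2 × $225 = $450, leaving $1,423.
Apprenticeship Credit: $70,100 is at or below the $70,300 threshold, so the full $4,160 applies.
Earned Income Credit: $70,100 is at or below the $70,500 threshold, so the full $4,225 applies.
Low-Income Housing Credit: 15% of the $13,900 excess over $56,200 is $2,085; credit = $2,500 − $2,085 = $415.
Total: $1,423 + $4,160 + $4,225 + $415 = $10,223.

$10,223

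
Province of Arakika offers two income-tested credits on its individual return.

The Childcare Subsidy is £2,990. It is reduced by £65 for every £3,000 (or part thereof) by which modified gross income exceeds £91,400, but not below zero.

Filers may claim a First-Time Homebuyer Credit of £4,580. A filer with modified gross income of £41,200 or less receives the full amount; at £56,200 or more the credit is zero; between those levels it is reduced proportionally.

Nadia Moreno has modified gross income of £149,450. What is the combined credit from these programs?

£1,690

Childcare Subsidy: income exceeds £91,400 by £58,050, which is 20 full-or-partial £3,000 increments; reduction = 20 × £65 = £1,300, leaving £1,690.
First-Time Homebuyer Credit: £149,450 is at or above £56,200, so the credit is £0.
Total: £1,690 + £0 = £1,690.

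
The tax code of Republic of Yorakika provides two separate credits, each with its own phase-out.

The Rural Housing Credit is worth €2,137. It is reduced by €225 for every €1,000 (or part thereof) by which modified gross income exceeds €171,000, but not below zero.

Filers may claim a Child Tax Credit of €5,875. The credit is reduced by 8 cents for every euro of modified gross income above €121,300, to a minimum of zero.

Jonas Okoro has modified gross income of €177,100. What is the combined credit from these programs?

Rural Housing Credit: income exceeds €171,000 by €6,100, which is 7 full-or-partial €1,000 increments; reduction = 7 × €225 = €1,575, leaving €562.
Child Tax Credit: 8% of the €55,800 excess over €121,300 is €4,464; credit = €5,875 − €4,464 = €1,411.
Total: €562 + €1,411 = €1,973.

€1,973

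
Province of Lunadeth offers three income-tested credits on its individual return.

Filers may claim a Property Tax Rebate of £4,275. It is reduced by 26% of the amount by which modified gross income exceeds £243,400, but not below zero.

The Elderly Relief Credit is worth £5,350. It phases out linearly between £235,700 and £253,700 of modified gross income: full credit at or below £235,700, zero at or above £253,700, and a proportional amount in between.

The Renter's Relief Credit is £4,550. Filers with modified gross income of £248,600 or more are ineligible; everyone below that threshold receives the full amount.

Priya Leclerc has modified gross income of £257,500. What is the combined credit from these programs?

Property Tax Rebate: 26% of the £14,100 excess over £243,400 is £3,666; credit = £4,275 − £3,666 = £609.
Elderly Relief Credit: £257,500 is at or above £253,700, so the credit is £0.
Renter's Relief Credit: £257,500 meets or exceeds the £248,600 cutoff, so the credit is £0.
Total: £609 + £0 + £0 = £609.

£609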